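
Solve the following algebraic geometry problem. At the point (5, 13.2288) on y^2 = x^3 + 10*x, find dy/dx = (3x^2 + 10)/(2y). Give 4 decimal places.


Using implicit differentiation of y^2 = x^3 + 10*x:
2y * dy/dx = 3x^2 + 10
dy/dx = (3x^2 + 10)/(2y)
Numerator: 3*5^2 + 10 = 85
Denominator: 2*13.2288 = 26.4576
dy/dx = 85/26.4576 = 3.2127

3.2127


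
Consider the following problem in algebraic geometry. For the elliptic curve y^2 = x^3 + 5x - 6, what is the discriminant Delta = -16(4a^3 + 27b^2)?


Compute each component:
4a^3 = 4*5^3 = 4*125 = 500
27b^2 = 27*(-6)^2 = 27*36 = 972
4a^3 + 27b^2 = 500 + 972 = 1472
Delta = -16*1472 = -23552

-23552


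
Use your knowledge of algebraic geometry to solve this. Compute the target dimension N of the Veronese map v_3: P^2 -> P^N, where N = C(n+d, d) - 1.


The Veronese embedding v_d: P^n -> P^N maps each point to all
degree-d monomials in n+1 homogeneous coordinates.
N = C(n+d, d) - 1
N = C(2+3, 3) - 1
N = C(5, 3) - 1
C(5, 3) = 10
N = 10 - 1 = 9

9


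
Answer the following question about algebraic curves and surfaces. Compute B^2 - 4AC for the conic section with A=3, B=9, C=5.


The discriminant of a conic Ax^2 + Bxy + Cy^2 + ... = 0 is B^2 - 4AC.
B^2 = 9^2 = 81
4AC = 4*3*5 = 60
Discriminant = 81 - 60 = 21

21


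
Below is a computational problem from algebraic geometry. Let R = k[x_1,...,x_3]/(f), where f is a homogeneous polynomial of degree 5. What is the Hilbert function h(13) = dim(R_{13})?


For R = k[x_1,...,x_n]/(f) with f homogeneous of degree e:
The Hilbert series is (1 - t^e)/(1 - t)^n.
So h(d) = C(d+n-1, n-1) - C(d-e+n-1, n-1) for d >= e.
With n=3, e=5, d=13:
C(13+3-1, 3-1) = C(15, 2) = 105
C(13-5+3-1, 3-1) = C(10, 2) = 45
h(13) = 105 - 45 = 60

60


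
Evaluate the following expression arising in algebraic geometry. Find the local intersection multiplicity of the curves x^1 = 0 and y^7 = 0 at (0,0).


The intersection multiplicity of V(x^a) and V(y^b) at the origin is:
I(O; V(x^1), V(y^7)) = dim_k(k[x,y]/(x^1, y^7))
A basis for k[x,y]/(x^1, y^7) is the set of monomials x^i * y^j
where 0 <= i < 1 and 0 <= j < 7.
The number of such monomials is 1 * 7 = 7

7


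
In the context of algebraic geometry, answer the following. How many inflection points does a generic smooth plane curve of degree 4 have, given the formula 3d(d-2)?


For a general smooth plane curve C of degree d, the inflection points are
the intersection of C with its Hessian curve, which has degree 3(d-2).
By Bezout, the total intersection number is d * 3(d-2) = 4 * 6 = 24.
For a general curve every flex is ordinary, so each contributes
multiplicity 1 to C·Hess(C), and the number of distinct inflection
points is 3d(d-2).
Inflection points = 3*4*(4-2) = 3*4*2 = 24

24


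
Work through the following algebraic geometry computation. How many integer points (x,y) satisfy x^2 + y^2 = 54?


Systematically check integer values of x where x^2 <= 54.
For each valid x, check if 54 - x^2 is a perfect square.
Total integer solutions found: 0

0


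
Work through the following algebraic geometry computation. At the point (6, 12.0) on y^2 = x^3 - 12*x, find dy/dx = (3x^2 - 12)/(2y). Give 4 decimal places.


Using implicit differentiation of y^2 = x^3 - 12*x:
2y * dy/dx = 3x^2 - 12
dy/dx = (3x^2 - 12)/(2y)
Numerator: 3*6^2 - 12 = 96
Denominator: 2*12.0 = 24.0
dy/dx = 96/24.0 = 4.0000

4.0000


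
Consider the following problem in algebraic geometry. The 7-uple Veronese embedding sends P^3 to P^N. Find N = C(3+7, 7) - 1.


The Veronese embedding v_d: P^n -> P^N maps each point to all
degree-d monomials in n+1 homogeneous coordinates.
N = C(n+d, d) - 1
N = C(3+7, 7) - 1
N = C(10, 7) - 1
C(10, 7) = 120
N = 120 - 1 = 119

119


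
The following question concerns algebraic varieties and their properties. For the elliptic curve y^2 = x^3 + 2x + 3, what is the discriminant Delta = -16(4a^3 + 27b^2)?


Compute each component:
4a^3 = 4*2^3 = 4*8 = 32
27b^2 = 27*3^2 = 27*9 = 243
4a^3 + 27b^2 = 32 + 243 = 275
Delta = -16*275 = -4400

-4400


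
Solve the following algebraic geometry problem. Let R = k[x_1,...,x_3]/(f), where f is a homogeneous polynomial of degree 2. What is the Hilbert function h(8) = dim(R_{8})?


For R = k[x_1,...,x_n]/(f) with f homogeneous of degree e:
The Hilbert series is (1 - t^e)/(1 - t)^n.
So h(d) = C(d+n-1, n-1) - C(d-e+n-1, n-1) for d >= e.
With n=3, e=2, d=8:
C(8+3-1, 3-1) = C(10, 2) = 45
C(8-2+3-1, 3-1) = C(8, 2) = 28
h(8) = 45 - 28 = 17

17


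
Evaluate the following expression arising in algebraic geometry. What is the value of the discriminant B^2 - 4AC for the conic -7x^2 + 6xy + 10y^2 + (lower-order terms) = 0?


The discriminant of a conic Ax^2 + Bxy + Cy^2 + ... = 0 is B^2 - 4AC.
B^2 = 6^2 = 36
4AC = 4*(-7)*10 = -280
Discriminant = 36 + 280 = 316

316


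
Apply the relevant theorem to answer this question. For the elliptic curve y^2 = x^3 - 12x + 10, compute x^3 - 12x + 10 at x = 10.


Compute x^3 - 12x + 10 at x = 10:
x^3 = 10^3 = 1000
(-12)*x = (-12)*10 = -120
Sum: 1000 - 120 + 10 = 890

890


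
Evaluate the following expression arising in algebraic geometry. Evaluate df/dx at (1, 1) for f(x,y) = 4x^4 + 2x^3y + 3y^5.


df/dx = 4*4*x^3 + 3*2*x^2*y
At (1,1): 4*4*1^3 + 3*2*1^2*1
= 16 + 6
= 22

22


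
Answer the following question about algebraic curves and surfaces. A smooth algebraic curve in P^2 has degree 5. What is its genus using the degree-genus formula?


Using the genus formula for smooth plane curves:
g = (d-1)(d-2)/2
g = (5-1)(5-2)/2
g = 4*3/2
g = 12/2 = 6

6


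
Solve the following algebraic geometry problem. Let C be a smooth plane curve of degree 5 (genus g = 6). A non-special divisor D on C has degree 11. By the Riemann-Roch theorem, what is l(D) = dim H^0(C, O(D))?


First, compute the genus of a smooth plane curve of degree 5:
g = (d-1)(d-2)/2 = (5-1)(5-2)/2 = 6
For a non-special divisor D (i.e., h^1(D) = 0), Riemann-Roch gives:
l(D) = deg(D) - g + 1
Since deg(D) = 11 >= 2g - 1 = 11, D is non-special.
l(D) = 11 - 6 + 1 = 6

6


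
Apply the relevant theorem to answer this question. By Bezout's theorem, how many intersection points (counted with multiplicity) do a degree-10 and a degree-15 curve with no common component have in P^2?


Bezout's theorem states the intersection count equals the product of degrees.
Intersection count = 10 * 15 = 150

150


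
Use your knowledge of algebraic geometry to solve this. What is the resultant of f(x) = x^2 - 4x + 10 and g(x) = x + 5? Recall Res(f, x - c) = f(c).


For Res(f, x - c), we evaluate f at x = c.
f(-5) = (-5)^2 - 4*(-5) + 10
= 25 + 20 + 10
= 45 + 10 = 55
Res(f, g) = 55

55


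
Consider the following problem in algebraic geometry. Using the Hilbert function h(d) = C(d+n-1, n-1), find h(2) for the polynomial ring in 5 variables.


The Hilbert function for the polynomial ring in 5 variables is:
h(d) = C(d+n-1, n-1)
h(2) = C(2+5-1, 5-1) = C(6, 4)
= 6! / (4! * 2!)
= 15

15


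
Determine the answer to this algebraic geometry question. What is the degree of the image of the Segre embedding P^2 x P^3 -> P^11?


The degree of the Segre variety P^2 x P^3 is C(m+n, m).
= C(5, 2)
= 10

10


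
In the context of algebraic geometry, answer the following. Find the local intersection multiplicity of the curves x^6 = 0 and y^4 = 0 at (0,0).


The intersection multiplicity of V(x^a) and V(y^b) at the origin is:
I(O; V(x^6), V(y^4)) = dim_k(k[x,y]/(x^6, y^4))
A basis for k[x,y]/(x^6, y^4) is the set of monomials x^i * y^j
where 0 <= i < 6 and 0 <= j < 4.
The number of such monomials is 6 * 4 = 24

24


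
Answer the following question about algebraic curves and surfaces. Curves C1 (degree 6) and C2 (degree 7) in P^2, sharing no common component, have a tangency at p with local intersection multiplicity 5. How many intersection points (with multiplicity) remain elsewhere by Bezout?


By Bezout's theorem, the total intersection number is d1 * d2.
Total = 6 * 7 = 42
Intersection multiplicity at p = 5
Remaining intersections = 42 - 5 = 37

37


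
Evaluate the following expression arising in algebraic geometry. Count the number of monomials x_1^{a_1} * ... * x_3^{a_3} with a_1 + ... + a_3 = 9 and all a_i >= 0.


The number of degree-9 monomials in 3 variables is C(d+n-1, n-1).
= C(9+3-1, 3-1) = C(11, 2)
= 55

55


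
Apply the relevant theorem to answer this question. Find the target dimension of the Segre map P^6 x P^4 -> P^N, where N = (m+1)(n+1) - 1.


The Segre embedding maps P^m x P^n into P^N via
all products of coordinates from each factor.
N = (m+1)(n+1) - 1
N = (6+1)(4+1) - 1
N = 7*5 - 1
N = 35 - 1 = 34

34


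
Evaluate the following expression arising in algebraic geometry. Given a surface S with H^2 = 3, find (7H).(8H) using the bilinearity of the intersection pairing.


Using bilinearity of the intersection pairing on a surface S:
(aH).(bH) = ab * (H.H)
We have H^2 = 3.
D.E = (7H).(8H) = 7*8*3
= 56*3
= 168

168


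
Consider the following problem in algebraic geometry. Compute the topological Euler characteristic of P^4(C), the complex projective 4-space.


The complex projective space P^4 has one cell in each even real dimension 0, 2, ..., 8.
The cohomology groups are H^{2k}(P^4) = Z for k = 0,...,4, and 0 otherwise.
Euler characteristic = sum of Betti numbers = 1 per even-dimensional cohomology group.
chi(P^4) = 4 + 1 = 5

5


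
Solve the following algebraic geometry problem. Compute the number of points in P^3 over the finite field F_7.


P^3(F_7) has (q^(n+1) - 1)/(q - 1) points.
= 7^3 + 7^2 + 7^1 + 7^0
= 343 + 49 + 7 + 1
= 400

400


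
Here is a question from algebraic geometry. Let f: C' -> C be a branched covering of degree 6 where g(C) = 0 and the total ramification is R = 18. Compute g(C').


Riemann-Hurwitz formula: 2g' - 2 = d(2g - 2) + R
Given: d = 6, g = 0, R = 18
2g' - 2 = 6*(2*0 - 2) + 18
2g' - 2 = 6*(-2) + 18
2g' - 2 = -12 + 18 = 6
2g' = 8
g' = 4

4


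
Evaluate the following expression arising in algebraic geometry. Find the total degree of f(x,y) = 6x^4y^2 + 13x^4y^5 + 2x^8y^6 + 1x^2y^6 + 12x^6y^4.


Examine each term for its total degree (sum of exponents).
  Term '6x^4y^2' has total degree 4+2 = 6.
  Term '13x^4y^5' has total degree 4+5 = 9.
  Term '2x^8y^6' has total degree 8+6 = 14.
  Term '1x^2y^6' has total degree 2+6 = 8.
  Term '12x^6y^4' has total degree 6+4 = 10.
The maximum total degree among all terms is 14.

14


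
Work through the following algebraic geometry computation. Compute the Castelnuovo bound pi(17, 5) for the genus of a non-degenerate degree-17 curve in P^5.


Castelnuovo's bound: write d - 1 = m(r-1) + epsilon with 0 <= epsilon < r-1.
d - 1 = 17 - 1 = 16
r - 1 = 5 - 1 = 4
16 = 4*4 + 0, so m = 4, epsilon = 0
pi(d, r) = m(m-1)(r-1)/2 + m*epsilon
= 4*3*4/2 + 4*0
= 48/2 + 0
= 24 + 0 = 24

24


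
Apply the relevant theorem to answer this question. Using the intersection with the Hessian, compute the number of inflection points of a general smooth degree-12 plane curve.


For a general smooth plane curve C of degree d, the inflection points are
the intersection of C with its Hessian curve, which has degree 3(d-2).
By Bezout, the total intersection number is d * 3(d-2) = 12 * 30 = 360.
For a general curve every flex is ordinary, so each contributes
multiplicity 1 to C·Hess(C), and the number of distinct inflection
points is 3d(d-2).
Inflection points = 3*12*(12-2) = 3*12*10 = 360

360


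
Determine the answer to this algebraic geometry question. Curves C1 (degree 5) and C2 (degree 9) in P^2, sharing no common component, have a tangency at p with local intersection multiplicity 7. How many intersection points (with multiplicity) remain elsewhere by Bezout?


By Bezout's theorem, the total intersection number is d1 * d2.
Total = 5 * 9 = 45
Intersection multiplicity at p = 7
Remaining intersections = 45 - 7 = 38

38


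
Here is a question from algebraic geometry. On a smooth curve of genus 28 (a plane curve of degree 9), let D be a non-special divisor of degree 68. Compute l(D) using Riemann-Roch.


First, compute the genus of a smooth plane curve of degree 9:
g = (d-1)(d-2)/2 = (9-1)(9-2)/2 = 28
For a non-special divisor D (i.e., h^1(D) = 0), Riemann-Roch gives:
l(D) = deg(D) - g + 1
Since deg(D) = 68 >= 2g - 1 = 55, D is non-special.
l(D) = 68 - 28 + 1 = 41

41


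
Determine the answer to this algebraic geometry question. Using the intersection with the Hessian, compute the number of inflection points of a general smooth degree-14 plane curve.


For a general smooth plane curve C of degree d, the inflection points are
the intersection of C with its Hessian curve, which has degree 3(d-2).
By Bezout, the total intersection number is d * 3(d-2) = 14 * 36 = 504.
For a general curve every flex is ordinary, so each contributes
multiplicity 1 to C·Hess(C), and the number of distinct inflection
points is 3d(d-2).
Inflection points = 3*14*(14-2) = 3*14*12 = 504

504


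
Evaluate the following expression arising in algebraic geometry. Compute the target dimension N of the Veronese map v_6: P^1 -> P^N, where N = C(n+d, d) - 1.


The Veronese embedding v_d: P^n -> P^N maps each point to all
degree-d monomials in n+1 homogeneous coordinates.
N = C(n+d, d) - 1
N = C(1+6, 6) - 1
N = C(7, 6) - 1
C(7, 6) = 7
N = 7 - 1 = 6

6


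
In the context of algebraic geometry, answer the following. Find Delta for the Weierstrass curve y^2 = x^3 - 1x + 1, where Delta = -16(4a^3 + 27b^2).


Compute each component:
4a^3 = 4*(-1)^3 = 4*(-1) = -4
27b^2 = 27*1^2 = 27*1 = 27
4a^3 + 27b^2 = -4 + 27 = 23
Delta = -16*23 = -368

-368


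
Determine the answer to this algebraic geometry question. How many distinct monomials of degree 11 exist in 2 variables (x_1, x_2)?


The number of degree-11 monomials in 2 variables is C(d+n-1, n-1).
= C(11+2-1, 2-1) = C(12, 1)
= 12

12


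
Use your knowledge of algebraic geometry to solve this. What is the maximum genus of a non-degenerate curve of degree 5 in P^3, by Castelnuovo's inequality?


Castelnuovo's bound: write d - 1 = m(r-1) + epsilon with 0 <= epsilon < r-1.
d - 1 = 5 - 1 = 4
r - 1 = 3 - 1 = 2
4 = 2*2 + 0, so m = 2, epsilon = 0
pi(d, r) = m(m-1)(r-1)/2 + m*epsilon
= 2*1*2/2 + 2*0
= 4/2 + 0
= 2 + 0 = 2

2


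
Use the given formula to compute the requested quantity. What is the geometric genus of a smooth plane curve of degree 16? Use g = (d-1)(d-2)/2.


Using the genus formula for smooth plane curves:
g = (d-1)(d-2)/2
g = (16-1)(16-2)/2
g = 15*14/2
g = 210/2 = 105

105


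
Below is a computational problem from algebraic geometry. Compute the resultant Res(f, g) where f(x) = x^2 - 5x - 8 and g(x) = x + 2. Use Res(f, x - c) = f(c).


For Res(f, x - c), we evaluate f at x = c.
f(-2) = (-2)^2 - 5*(-2) - 8
= 4 + 10 - 8
= 14 - 8 = 6
Res(f, g) = 6

6


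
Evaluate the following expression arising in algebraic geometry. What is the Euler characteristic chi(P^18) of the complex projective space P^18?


The complex projective space P^18 has one cell in each even real dimension 0, 2, ..., 36.
The cohomology groups are H^{2k}(P^18) = Z for k = 0,...,18, and 0 otherwise.
Euler characteristic = sum of Betti numbers = 1 per even-dimensional cohomology group.
chi(P^18) = 18 + 1 = 19

19


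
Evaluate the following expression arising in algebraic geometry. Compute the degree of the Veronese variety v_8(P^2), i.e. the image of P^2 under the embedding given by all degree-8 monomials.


The Veronese variety v_8(P^2) has degree d^r.
d^r = 8^2 = 64

64


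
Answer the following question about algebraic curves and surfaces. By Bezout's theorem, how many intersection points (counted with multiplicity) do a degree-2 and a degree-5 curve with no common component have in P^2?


Bezout's theorem states the intersection count equals the product of degrees.
Intersection count = 2 * 5 = 10

10


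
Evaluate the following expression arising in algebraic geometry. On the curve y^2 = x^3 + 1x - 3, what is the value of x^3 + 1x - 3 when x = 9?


Compute x^3 + 1x - 3 at x = 9:
x^3 = 9^3 = 729
1*x = 1*9 = 9
Sum: 729 + 9 - 3 = 735

735


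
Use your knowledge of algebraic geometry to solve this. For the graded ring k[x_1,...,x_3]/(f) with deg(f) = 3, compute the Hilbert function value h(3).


For R = k[x_1,...,x_n]/(f) with f homogeneous of degree e:
The Hilbert series is (1 - t^e)/(1 - t)^n.
So h(d) = C(d+n-1, n-1) - C(d-e+n-1, n-1) for d >= e.
With n=3, e=3, d=3:
C(3+3-1, 3-1) = C(5, 2) = 10
C(3-3+3-1, 3-1) = C(2, 2) = 1
h(3) = 10 - 1 = 9

9


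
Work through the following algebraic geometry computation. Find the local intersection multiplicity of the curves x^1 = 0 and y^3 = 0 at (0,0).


The intersection multiplicity of V(x^a) and V(y^b) at the origin is:
I(O; V(x^1), V(y^3)) = dim_k(k[x,y]/(x^1, y^3))
A basis for k[x,y]/(x^1, y^3) is the set of monomials x^i * y^j
where 0 <= i < 1 and 0 <= j < 3.
The number of such monomials is 1 * 3 = 3

3


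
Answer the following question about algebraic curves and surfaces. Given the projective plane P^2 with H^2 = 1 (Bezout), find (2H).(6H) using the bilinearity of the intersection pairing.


Using bilinearity of the intersection pairing on the projective plane P^2:
(aH).(bH) = ab * (H.H)
We have H^2 = 1 (Bezout).
D.E = (2H).(6H) = 2*6*1
= 12*1
= 12

12


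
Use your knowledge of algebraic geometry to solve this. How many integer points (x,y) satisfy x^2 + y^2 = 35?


Systematically check integer values of x where x^2 <= 35.
For each valid x, check if 35 - x^2 is a perfect square.
Total integer solutions found: 0

0


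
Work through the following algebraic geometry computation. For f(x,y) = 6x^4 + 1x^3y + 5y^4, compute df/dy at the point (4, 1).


df/dy = 1*x^3 + 4*5*y^3
At (4,1): 1*4^3 + 4*5*1^3
= 64 + 20
= 84

84


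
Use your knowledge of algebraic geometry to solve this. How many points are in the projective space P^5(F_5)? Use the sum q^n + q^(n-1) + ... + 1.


P^5(F_5) has (q^(n+1) - 1)/(q - 1) points.
= 5^5 + 5^4 + 5^3 + 5^2 + 5^1 + 5^0
= 3125 + 625 + 125 + 25 + 5 + 1
= 3906

3906


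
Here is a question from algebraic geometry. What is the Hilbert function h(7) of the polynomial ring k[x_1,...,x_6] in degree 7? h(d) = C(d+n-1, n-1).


The Hilbert function for the polynomial ring in 6 variables is:
h(d) = C(d+n-1, n-1)
h(7) = C(7+6-1, 6-1) = C(12, 5)
= 12! / (5! * 7!)
= 792

792


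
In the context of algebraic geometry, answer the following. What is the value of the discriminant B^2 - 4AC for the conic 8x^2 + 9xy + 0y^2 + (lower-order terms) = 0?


The discriminant of a conic Ax^2 + Bxy + Cy^2 + ... = 0 is B^2 - 4AC.
B^2 = 9^2 = 81
4AC = 4*8*0 = 0
Discriminant = 81 + 0 = 81

81


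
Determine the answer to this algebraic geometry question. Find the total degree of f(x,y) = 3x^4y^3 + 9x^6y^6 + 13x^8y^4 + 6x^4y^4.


Examine each term for its total degree (sum of exponents).
  Term '3x^4y^3' has total degree 4+3 = 7.
  Term '9x^6y^6' has total degree 6+6 = 12.
  Term '13x^8y^4' has total degree 8+4 = 12.
  Term '6x^4y^4' has total degree 4+4 = 8.
The maximum total degree among all terms is 12.

12


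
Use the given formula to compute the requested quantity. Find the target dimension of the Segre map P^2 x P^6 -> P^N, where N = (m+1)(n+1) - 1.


The Segre embedding maps P^m x P^n into P^N via
all products of coordinates from each factor.
N = (m+1)(n+1) - 1
N = (2+1)(6+1) - 1
N = 3*7 - 1
N = 21 - 1 = 20

20


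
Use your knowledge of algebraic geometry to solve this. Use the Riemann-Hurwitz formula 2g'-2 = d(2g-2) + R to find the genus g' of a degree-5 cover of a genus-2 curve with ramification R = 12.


Riemann-Hurwitz formula: 2g' - 2 = d(2g - 2) + R
Given: d = 5, g = 2, R = 12
2g' - 2 = 5*(2*2 - 2) + 12
2g' - 2 = 5*2 + 12
2g' - 2 = 10 + 12 = 22
2g' = 24
g' = 12

12


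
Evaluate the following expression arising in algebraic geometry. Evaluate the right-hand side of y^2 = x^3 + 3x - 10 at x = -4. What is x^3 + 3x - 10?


Compute x^3 + 3x - 10 at x = -4:
x^3 = (-4)^3 = -64
3*x = 3*(-4) = -12
Sum: -64 - 12 - 10 = -86

-86


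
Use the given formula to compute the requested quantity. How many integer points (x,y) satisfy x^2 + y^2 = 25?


Systematically check integer values of x where x^2 <= 25.
For each valid x, check if 25 - x^2 is a perfect square.
x=0: 25 - 0 = 25, sqrt = 5 (valid)
x=3: 25 - 9 = 16, sqrt = 4 (valid)
x=4: 25 - 16 = 9, sqrt = 3 (valid)
x=5: 25 - 25 = 0, sqrt = 0 (valid)
Total integer solutions found: 12

12


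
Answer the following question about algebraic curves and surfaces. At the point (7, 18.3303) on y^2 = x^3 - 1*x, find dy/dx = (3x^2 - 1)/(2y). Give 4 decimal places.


Using implicit differentiation of y^2 = x^3 - 1*x:
2y * dy/dx = 3x^2 - 1
dy/dx = (3x^2 - 1)/(2y)
Numerator: 3*7^2 - 1 = 146
Denominator: 2*18.3303 = 36.6606
dy/dx = 146/36.6606 = 3.9825

3.9825


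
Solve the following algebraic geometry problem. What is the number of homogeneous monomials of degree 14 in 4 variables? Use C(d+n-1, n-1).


The number of degree-14 monomials in 4 variables is C(d+n-1, n-1).
= C(14+4-1, 4-1) = C(17, 3)
= 680

680


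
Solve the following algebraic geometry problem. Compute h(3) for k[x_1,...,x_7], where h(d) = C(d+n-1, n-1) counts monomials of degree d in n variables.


The Hilbert function for the polynomial ring in 7 variables is:
h(d) = C(d+n-1, n-1)
h(3) = C(3+7-1, 7-1) = C(9, 6)
= 9! / (6! * 3!)
= 84

84


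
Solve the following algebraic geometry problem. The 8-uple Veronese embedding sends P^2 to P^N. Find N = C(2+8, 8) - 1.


The Veronese embedding v_d: P^n -> P^N maps each point to all
degree-d monomials in n+1 homogeneous coordinates.
N = C(n+d, d) - 1
N = C(2+8, 8) - 1
N = C(10, 8) - 1
C(10, 8) = 45
N = 45 - 1 = 44

44


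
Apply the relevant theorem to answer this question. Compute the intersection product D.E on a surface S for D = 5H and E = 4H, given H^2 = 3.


Using bilinearity of the intersection pairing on a surface S:
(aH).(bH) = ab * (H.H)
We have H^2 = 3.
D.E = (5H).(4H) = 5*4*3
= 20*3
= 60

60


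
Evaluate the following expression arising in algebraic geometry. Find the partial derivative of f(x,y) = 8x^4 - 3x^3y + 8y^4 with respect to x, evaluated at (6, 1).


df/dx = 4*8*x^3 + 3*(-3)*x^2*y
At (6,1): 4*8*6^3 + 3*(-3)*6^2*1
= 6912 - 324
= 6588

6588


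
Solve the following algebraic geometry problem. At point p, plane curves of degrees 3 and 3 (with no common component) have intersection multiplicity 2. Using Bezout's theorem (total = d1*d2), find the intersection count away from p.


By Bezout's theorem, the total intersection number is d1 * d2.
Total = 3 * 3 = 9
Intersection multiplicity at p = 2
Remaining intersections = 9 - 2 = 7

7


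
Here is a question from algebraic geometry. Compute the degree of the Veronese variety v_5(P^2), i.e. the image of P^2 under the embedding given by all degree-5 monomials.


The Veronese variety v_5(P^2) has degree d^r.
d^r = 5^2 = 25

25


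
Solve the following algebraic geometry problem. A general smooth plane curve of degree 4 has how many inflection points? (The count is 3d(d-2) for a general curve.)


For a general smooth plane curve C of degree d, the inflection points are
the intersection of C with its Hessian curve, which has degree 3(d-2).
By Bezout, the total intersection number is d * 3(d-2) = 4 * 6 = 24.
For a general curve every flex is ordinary, so each contributes
multiplicity 1 to C·Hess(C), and the number of distinct inflection
points is 3d(d-2).
Inflection points = 3*4*(4-2) = 3*4*2 = 24

24


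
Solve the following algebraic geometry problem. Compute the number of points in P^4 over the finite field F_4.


P^4(F_4) has (q^(n+1) - 1)/(q - 1) points.
= 4^4 + 4^3 + 4^2 + 4^1 + 4^0
= 256 + 64 + 16 + 4 + 1
= 341

341


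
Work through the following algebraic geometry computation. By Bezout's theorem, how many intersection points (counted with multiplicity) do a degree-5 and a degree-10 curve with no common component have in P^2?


Bezout's theorem states the intersection count equals the product of degrees.
Intersection count = 5 * 10 = 50

50


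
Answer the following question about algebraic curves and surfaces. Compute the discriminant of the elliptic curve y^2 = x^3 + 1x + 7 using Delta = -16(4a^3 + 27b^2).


Compute each component:
4a^3 = 4*1^3 = 4*1 = 4
27b^2 = 27*7^2 = 27*49 = 1323
4a^3 + 27b^2 = 4 + 1323 = 1327
Delta = -16*1327 = -21232

-21232


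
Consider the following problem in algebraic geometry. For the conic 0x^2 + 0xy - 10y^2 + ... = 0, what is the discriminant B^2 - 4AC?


The discriminant of a conic Ax^2 + Bxy + Cy^2 + ... = 0 is B^2 - 4AC.
B^2 = 0^2 = 0
4AC = 4*0*(-10) = 0
Discriminant = 0 + 0 = 0

0


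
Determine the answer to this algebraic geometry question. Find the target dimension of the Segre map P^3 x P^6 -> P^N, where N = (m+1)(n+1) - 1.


The Segre embedding maps P^m x P^n into P^N via
all products of coordinates from each factor.
N = (m+1)(n+1) - 1
N = (3+1)(6+1) - 1
N = 4*7 - 1
N = 28 - 1 = 27

27


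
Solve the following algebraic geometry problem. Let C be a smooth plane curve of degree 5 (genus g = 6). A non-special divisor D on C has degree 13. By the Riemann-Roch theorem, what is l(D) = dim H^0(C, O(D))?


First, compute the genus of a smooth plane curve of degree 5:
g = (d-1)(d-2)/2 = (5-1)(5-2)/2 = 6
For a non-special divisor D (i.e., h^1(D) = 0), Riemann-Roch gives:
l(D) = deg(D) - g + 1
Since deg(D) = 13 >= 2g - 1 = 11, D is non-special.
l(D) = 13 - 6 + 1 = 8

8


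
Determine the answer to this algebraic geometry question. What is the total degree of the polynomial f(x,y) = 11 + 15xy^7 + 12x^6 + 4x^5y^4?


Examine each term for its total degree (sum of exponents).
  Term '11' has total degree 0+0 = 0.
  Term '15xy^7' has total degree 1+7 = 8.
  Term '12x^6' has total degree 6+0 = 6.
  Term '4x^5y^4' has total degree 5+4 = 9.
The maximum total degree among all terms is 9.

9


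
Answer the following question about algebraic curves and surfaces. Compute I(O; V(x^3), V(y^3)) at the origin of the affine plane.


The intersection multiplicity of V(x^a) and V(y^b) at the origin is:
I(O; V(x^3), V(y^3)) = dim_k(k[x,y]/(x^3, y^3))
A basis for k[x,y]/(x^3, y^3) is the set of monomials x^i * y^j
where 0 <= i < 3 and 0 <= j < 3.
The number of such monomials is 3 * 3 = 9

9


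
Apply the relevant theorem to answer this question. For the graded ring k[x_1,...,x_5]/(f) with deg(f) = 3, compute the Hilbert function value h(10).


For R = k[x_1,...,x_n]/(f) with f homogeneous of degree e:
The Hilbert series is (1 - t^e)/(1 - t)^n.
So h(d) = C(d+n-1, n-1) - C(d-e+n-1, n-1) for d >= e.
With n=5, e=3, d=10:
C(10+5-1, 5-1) = C(14, 4) = 1001
C(10-3+5-1, 5-1) = C(11, 4) = 330
h(10) = 1001 - 330 = 671

671


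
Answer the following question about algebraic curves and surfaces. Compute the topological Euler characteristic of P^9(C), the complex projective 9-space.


The complex projective space P^9 has one cell in each even real dimension 0, 2, ..., 18.
The cohomology groups are H^{2k}(P^9) = Z for k = 0,...,9, and 0 otherwise.
Euler characteristic = sum of Betti numbers = 1 per even-dimensional cohomology group.
chi(P^9) = 9 + 1 = 10

10


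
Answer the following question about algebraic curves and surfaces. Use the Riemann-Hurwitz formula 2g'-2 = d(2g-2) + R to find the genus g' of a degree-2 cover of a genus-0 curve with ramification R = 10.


Riemann-Hurwitz formula: 2g' - 2 = d(2g - 2) + R
Given: d = 2, g = 0, R = 10
2g' - 2 = 2*(2*0 - 2) + 10
2g' - 2 = 2*(-2) + 10
2g' - 2 = -4 + 10 = 6
2g' = 8
g' = 4

4


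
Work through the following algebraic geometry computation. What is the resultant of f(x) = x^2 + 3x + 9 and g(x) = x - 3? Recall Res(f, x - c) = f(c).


For Res(f, x - c), we evaluate f at x = c.
f(3) = 3^2 + 3*3 + 9
= 9 + 9 + 9
= 18 + 9 = 27
Res(f, g) = 27

27


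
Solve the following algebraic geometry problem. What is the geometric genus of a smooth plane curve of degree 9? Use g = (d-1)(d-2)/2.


Using the genus formula for smooth plane curves:
g = (d-1)(d-2)/2
g = (9-1)(9-2)/2
g = 8*7/2
g = 56/2 = 28

28


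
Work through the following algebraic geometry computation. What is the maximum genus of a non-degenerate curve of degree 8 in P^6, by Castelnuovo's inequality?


Castelnuovo's bound: write d - 1 = m(r-1) + epsilon with 0 <= epsilon < r-1.
d - 1 = 8 - 1 = 7
r - 1 = 6 - 1 = 5
7 = 1*5 + 2, so m = 1, epsilon = 2
pi(d, r) = m(m-1)(r-1)/2 + m*epsilon
= 1*0*5/2 + 1*2
= 0/2 + 2
= 0 + 2 = 2

2


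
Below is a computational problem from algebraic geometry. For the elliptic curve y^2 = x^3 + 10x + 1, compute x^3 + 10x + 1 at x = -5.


Compute x^3 + 10x + 1 at x = -5:
x^3 = (-5)^3 = -125
10*x = 10*(-5) = -50
Sum: -125 - 50 + 1 = -174

-174


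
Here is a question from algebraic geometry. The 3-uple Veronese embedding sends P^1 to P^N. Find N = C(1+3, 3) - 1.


The Veronese embedding v_d: P^n -> P^N maps each point to all
degree-d monomials in n+1 homogeneous coordinates.
N = C(n+d, d) - 1
N = C(1+3, 3) - 1
N = C(4, 3) - 1
C(4, 3) = 4
N = 4 - 1 = 3

3


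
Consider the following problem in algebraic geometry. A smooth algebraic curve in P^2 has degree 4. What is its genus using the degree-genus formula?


Using the genus formula for smooth plane curves:
g = (d-1)(d-2)/2
g = (4-1)(4-2)/2
g = 3*2/2
g = 6/2 = 3

3


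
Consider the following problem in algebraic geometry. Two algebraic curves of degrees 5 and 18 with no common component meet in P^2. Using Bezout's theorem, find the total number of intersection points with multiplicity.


Bezout's theorem states the intersection count equals the product of degrees.
Intersection count = 5 * 18 = 90

90


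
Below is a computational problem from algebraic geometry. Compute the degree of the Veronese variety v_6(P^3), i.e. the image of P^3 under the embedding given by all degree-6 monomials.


The Veronese variety v_6(P^3) has degree d^r.
d^r = 6^3 = 216

216


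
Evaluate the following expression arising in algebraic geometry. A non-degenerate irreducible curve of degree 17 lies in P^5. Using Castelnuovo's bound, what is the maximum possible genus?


Castelnuovo's bound: write d - 1 = m(r-1) + epsilon with 0 <= epsilon < r-1.
d - 1 = 17 - 1 = 16
r - 1 = 5 - 1 = 4
16 = 4*4 + 0, so m = 4, epsilon = 0
pi(d, r) = m(m-1)(r-1)/2 + m*epsilon
= 4*3*4/2 + 4*0
= 48/2 + 0
= 24 + 0 = 24

24


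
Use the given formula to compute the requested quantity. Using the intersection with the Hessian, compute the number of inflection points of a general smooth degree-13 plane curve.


For a general smooth plane curve C of degree d, the inflection points are
the intersection of C with its Hessian curve, which has degree 3(d-2).
By Bezout, the total intersection number is d * 3(d-2) = 13 * 33 = 429.
For a general curve every flex is ordinary, so each contributes
multiplicity 1 to C·Hess(C), and the number of distinct inflection
points is 3d(d-2).
Inflection points = 3*13*(13-2) = 3*13*11 = 429

429


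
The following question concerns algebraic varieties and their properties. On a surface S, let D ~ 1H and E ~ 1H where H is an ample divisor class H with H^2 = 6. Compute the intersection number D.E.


Using bilinearity of the intersection pairing on a surface S:
(aH).(bH) = ab * (H.H)
We have H^2 = 6.
D.E = (1H).(1H) = 1*1*6
= 1*6
= 6

6


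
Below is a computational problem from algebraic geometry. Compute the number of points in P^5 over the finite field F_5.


P^5(F_5) has (q^(n+1) - 1)/(q - 1) points.
= 5^5 + 5^4 + 5^3 + 5^2 + 5^1 + 5^0
= 3125 + 625 + 125 + 25 + 5 + 1
= 3906

3906


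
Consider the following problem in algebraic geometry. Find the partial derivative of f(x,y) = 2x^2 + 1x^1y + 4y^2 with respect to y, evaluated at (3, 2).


df/dy = 1*x^1 + 2*4*y^1
At (3,2): 1*3^1 + 2*4*2^1
= 3 + 16
= 19

19


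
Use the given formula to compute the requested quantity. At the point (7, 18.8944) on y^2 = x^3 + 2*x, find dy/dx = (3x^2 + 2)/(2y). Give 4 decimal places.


Using implicit differentiation of y^2 = x^3 + 2*x:
2y * dy/dx = 3x^2 + 2
dy/dx = (3x^2 + 2)/(2y)
Numerator: 3*7^2 + 2 = 149
Denominator: 2*18.8944 = 37.7888
dy/dx = 149/37.7888 = 3.9430

3.9430


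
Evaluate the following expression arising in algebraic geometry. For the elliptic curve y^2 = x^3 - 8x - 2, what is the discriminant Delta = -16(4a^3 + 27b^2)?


Compute each component:
4a^3 = 4*(-8)^3 = 4*(-512) = -2048
27b^2 = 27*(-2)^2 = 27*4 = 108
4a^3 + 27b^2 = -2048 + 108 = -1940
Delta = -16*(-1940) = 31040

31040


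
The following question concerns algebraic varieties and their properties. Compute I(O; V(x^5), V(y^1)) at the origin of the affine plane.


The intersection multiplicity of V(x^a) and V(y^b) at the origin is:
I(O; V(x^5), V(y^1)) = dim_k(k[x,y]/(x^5, y^1))
A basis for k[x,y]/(x^5, y^1) is the set of monomials x^i * y^j
where 0 <= i < 5 and 0 <= j < 1.
The number of such monomials is 5 * 1 = 5

5


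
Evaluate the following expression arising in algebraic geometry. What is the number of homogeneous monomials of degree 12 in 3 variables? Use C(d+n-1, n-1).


The number of degree-12 monomials in 3 variables is C(d+n-1, n-1).
= C(12+3-1, 3-1) = C(14, 2)
= 91

91


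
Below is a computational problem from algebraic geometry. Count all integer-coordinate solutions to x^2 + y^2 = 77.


Systematically check integer values of x where x^2 <= 77.
For each valid x, check if 77 - x^2 is a perfect square.
Total integer solutions found: 0

0


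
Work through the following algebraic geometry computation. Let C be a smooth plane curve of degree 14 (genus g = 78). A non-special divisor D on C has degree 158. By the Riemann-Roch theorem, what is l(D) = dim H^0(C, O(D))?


First, compute the genus of a smooth plane curve of degree 14:
g = (d-1)(d-2)/2 = (14-1)(14-2)/2 = 78
For a non-special divisor D (i.e., h^1(D) = 0), Riemann-Roch gives:
l(D) = deg(D) - g + 1
Since deg(D) = 158 >= 2g - 1 = 155, D is non-special.
l(D) = 158 - 78 + 1 = 81

81


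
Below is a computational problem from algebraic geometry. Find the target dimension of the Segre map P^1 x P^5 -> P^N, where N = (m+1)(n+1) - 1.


The Segre embedding maps P^m x P^n into P^N via
all products of coordinates from each factor.
N = (m+1)(n+1) - 1
N = (1+1)(5+1) - 1
N = 2*6 - 1
N = 12 - 1 = 11

11


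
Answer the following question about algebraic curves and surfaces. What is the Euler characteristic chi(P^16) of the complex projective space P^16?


The complex projective space P^16 has one cell in each even real dimension 0, 2, ..., 32.
The cohomology groups are H^{2k}(P^16) = Z for k = 0,...,16, and 0 otherwise.
Euler characteristic = sum of Betti numbers = 1 per even-dimensional cohomology group.
chi(P^16) = 16 + 1 = 17

17


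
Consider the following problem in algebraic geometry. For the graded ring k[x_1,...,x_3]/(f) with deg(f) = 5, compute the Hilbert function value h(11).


For R = k[x_1,...,x_n]/(f) with f homogeneous of degree e:
The Hilbert series is (1 - t^e)/(1 - t)^n.
So h(d) = C(d+n-1, n-1) - C(d-e+n-1, n-1) for d >= e.
With n=3, e=5, d=11:
C(11+3-1, 3-1) = C(13, 2) = 78
C(11-5+3-1, 3-1) = C(8, 2) = 28
h(11) = 78 - 28 = 50

50


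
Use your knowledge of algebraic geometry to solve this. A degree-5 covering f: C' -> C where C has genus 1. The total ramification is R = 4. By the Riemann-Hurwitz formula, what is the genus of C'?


Riemann-Hurwitz formula: 2g' - 2 = d(2g - 2) + R
Given: d = 5, g = 1, R = 4
2g' - 2 = 5*(2*1 - 2) + 4
2g' - 2 = 5*0 + 4
2g' - 2 = 0 + 4 = 4
2g' = 6
g' = 3

3


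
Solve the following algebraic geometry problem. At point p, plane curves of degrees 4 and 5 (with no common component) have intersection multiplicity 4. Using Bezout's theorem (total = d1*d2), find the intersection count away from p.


By Bezout's theorem, the total intersection number is d1 * d2.
Total = 4 * 5 = 20
Intersection multiplicity at p = 4
Remaining intersections = 20 - 4 = 16

16


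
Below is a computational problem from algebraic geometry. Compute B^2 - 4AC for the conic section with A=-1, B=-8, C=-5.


The discriminant of a conic Ax^2 + Bxy + Cy^2 + ... = 0 is B^2 - 4AC.
B^2 = (-8)^2 = 64
4AC = 4*(-1)*(-5) = 20
Discriminant = 64 - 20 = 44

44


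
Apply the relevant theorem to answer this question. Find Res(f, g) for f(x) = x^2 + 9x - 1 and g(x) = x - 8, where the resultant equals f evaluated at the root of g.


For Res(f, x - c), we evaluate f at x = c.
f(8) = 8^2 + 9*8 - 1
= 64 + 72 - 1
= 136 - 1 = 135
Res(f, g) = 135

135


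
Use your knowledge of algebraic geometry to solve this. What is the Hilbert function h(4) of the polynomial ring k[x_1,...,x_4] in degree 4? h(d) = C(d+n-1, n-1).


The Hilbert function for the polynomial ring in 4 variables is:
h(d) = C(d+n-1, n-1)
h(4) = C(4+4-1, 4-1) = C(7, 3)
= 7! / (3! * 4!)
= 35

35


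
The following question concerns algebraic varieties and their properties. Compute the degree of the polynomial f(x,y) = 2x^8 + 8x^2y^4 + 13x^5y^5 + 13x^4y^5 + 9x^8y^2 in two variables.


Examine each term for its total degree (sum of exponents).
  Term '2x^8' has total degree 8+0 = 8.
  Term '8x^2y^4' has total degree 2+4 = 6.
  Term '13x^5y^5' has total degree 5+5 = 10.
  Term '13x^4y^5' has total degree 4+5 = 9.
  Term '9x^8y^2' has total degree 8+2 = 10.
The maximum total degree among all terms is 10.

10


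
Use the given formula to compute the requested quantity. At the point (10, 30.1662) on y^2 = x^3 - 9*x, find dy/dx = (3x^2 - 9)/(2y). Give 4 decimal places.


Using implicit differentiation of y^2 = x^3 - 9*x:
2y * dy/dx = 3x^2 - 9
dy/dx = (3x^2 - 9)/(2y)
Numerator: 3*10^2 - 9 = 291
Denominator: 2*30.1662 = 60.3324
dy/dx = 291/60.3324 = 4.8233

4.8233


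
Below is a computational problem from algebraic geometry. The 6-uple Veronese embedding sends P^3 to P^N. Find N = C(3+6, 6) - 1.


The Veronese embedding v_d: P^n -> P^N maps each point to all
degree-d monomials in n+1 homogeneous coordinates.
N = C(n+d, d) - 1
N = C(3+6, 6) - 1
N = C(9, 6) - 1
C(9, 6) = 84
N = 84 - 1 = 83

83


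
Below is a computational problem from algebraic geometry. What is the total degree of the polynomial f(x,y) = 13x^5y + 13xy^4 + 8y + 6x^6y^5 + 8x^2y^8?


Examine each term for its total degree (sum of exponents).
  Term '13x^5y' has total degree 5+1 = 6.
  Term '13xy^4' has total degree 1+4 = 5.
  Term '8y' has total degree 0+1 = 1.
  Term '6x^6y^5' has total degree 6+5 = 11.
  Term '8x^2y^8' has total degree 2+8 = 10.
The maximum total degree among all terms is 11.

11


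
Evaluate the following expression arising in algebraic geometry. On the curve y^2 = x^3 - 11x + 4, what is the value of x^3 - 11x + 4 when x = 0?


Compute x^3 - 11x + 4 at x = 0:
x^3 = 0^3 = 0
(-11)*x = (-11)*0 = 0
Sum: 0 + 0 + 4 = 4

4


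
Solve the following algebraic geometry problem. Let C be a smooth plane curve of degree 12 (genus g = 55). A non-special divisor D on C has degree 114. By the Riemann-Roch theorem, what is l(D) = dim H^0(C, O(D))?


First, compute the genus of a smooth plane curve of degree 12:
g = (d-1)(d-2)/2 = (12-1)(12-2)/2 = 55
For a non-special divisor D (i.e., h^1(D) = 0), Riemann-Roch gives:
l(D) = deg(D) - g + 1
Since deg(D) = 114 >= 2g - 1 = 109, D is non-special.
l(D) = 114 - 55 + 1 = 60

60


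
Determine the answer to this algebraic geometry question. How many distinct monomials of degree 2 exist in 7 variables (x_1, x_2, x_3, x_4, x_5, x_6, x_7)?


The number of degree-2 monomials in 7 variables is C(d+n-1, n-1).
= C(2+7-1, 7-1) = C(8, 6)
= 28

28


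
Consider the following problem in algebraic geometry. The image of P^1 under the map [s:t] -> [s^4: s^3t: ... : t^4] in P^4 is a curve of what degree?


The rational normal curve in P^4 is the image of P^1 under the 4-uple Veronese.
A general hyperplane in P^4 pulls back to a degree-4 form on P^1, which has 4 zeros,
so the curve meets a general hyperplane in 4 points. Degree = 4.

4
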